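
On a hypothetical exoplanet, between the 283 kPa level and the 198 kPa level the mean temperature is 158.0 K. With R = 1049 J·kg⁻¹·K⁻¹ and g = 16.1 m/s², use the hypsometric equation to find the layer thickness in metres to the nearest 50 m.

Δz ≈ 3700 m

Hypsometric equation: Δz = (R T̄/g) ln(P₁/P₂).
R T̄/g = 1049 × 158.0 / 16.1 = 10295 m.
ln(283/198) = ln(1.4293) = 0.35718.
Δz = 10295 × 0.35718 = 3677.2 m.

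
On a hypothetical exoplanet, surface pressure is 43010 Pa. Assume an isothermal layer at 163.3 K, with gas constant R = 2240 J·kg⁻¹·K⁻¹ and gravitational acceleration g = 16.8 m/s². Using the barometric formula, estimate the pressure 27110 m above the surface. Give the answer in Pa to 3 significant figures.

P ≈ 12400 Pa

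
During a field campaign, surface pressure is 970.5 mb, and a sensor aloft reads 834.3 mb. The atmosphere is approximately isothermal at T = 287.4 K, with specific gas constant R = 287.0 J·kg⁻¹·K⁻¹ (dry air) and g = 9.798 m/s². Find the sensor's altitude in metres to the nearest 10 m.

Scale height: H = RT/g = 287.0 × 287.4 / 9.798 = 8418.4 m.
Invert the barometric formula: z = H ln(P₀/P).
P₀/P = 970.5/834.3 = 1.1633; ln(1.1633) = 0.15126.
z = 8418.4 × 0.15126 = 1273.4 m.

z ≈ 1270 m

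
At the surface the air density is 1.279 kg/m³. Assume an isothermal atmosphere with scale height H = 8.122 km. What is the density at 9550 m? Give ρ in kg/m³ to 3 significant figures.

ρ ≈ 0.395 kg/m³

In an isothermal atmosphere, density decays like pressure: ρ = ρ₀ exp(−z/H).
z/H = 9550.0/8122.0 = 1.1758; exp(−1.1758) = 0.30857.
ρ = 1.279 × 0.30857 = 0.39466 kg/m³.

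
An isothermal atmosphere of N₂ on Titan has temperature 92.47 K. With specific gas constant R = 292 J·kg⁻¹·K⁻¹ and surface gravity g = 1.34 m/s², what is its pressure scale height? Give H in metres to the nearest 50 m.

The scale height of an isothermal atmosphere is H = RT/g.
H = 292 × 92.47 / 1.34 = 27001/1.34 = 20150 m.

H ≈ 20150 m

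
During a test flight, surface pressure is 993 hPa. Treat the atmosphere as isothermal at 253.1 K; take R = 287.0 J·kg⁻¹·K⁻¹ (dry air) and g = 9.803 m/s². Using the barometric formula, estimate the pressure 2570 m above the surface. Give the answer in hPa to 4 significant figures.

Scale height: H = RT/g = 287.0 × 253.1 / 9.803 = 7409.9 m.
Barometric formula: P = P₀ exp(−z/H).
z/H = 2570.0/7409.9 = 0.34683; exp(−0.34683) = 0.70693.
P = 993 × 0.70693 = 701.98 hPa.

P ≈ 702.0 hPa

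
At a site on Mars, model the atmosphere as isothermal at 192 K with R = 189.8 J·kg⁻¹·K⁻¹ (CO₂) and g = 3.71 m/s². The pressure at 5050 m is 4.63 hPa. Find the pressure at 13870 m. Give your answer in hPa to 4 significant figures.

Scale height: H = RT/g = 189.8 × 192 / 3.71 = 9822.5 m.
Between two levels, P₂ = P₁ exp(−Δz/H) with Δz = z₂ − z₁.
Δz = 13870 − 5050.0 = 8820.0 m; Δz/H = 8820.0/9822.5 = 0.89794.
P₂ = 4.63 × exp(−0.89794) = 4.63 × 0.40741 = 1.8863 hPa.

P ≈ 1.886 hPa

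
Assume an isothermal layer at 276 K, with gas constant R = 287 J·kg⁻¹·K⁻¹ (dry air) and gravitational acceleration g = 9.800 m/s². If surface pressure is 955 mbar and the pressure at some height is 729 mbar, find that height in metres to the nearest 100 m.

Scale height: H = RT/g = 287 × 276 / 9.800 = 8082.9 m.
Invert the barometric formula: z = H ln(P₀/P).
P₀/P = 955/729 = 1.3100; ln(1.3100) = 0.27003.
z = 8082.9 × 0.27003 = 2182.6 m.

z ≈ 2200 m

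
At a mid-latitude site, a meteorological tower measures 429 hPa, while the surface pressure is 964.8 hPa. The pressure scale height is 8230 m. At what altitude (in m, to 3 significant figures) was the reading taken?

Invert the barometric formula: z = H ln(P₀/P).
P₀/P = 964.8/429 = 2.2490; ln(2.2490) = 0.81049.
z = 8230.0 × 0.81049 = 6670.3 m.

z ≈ 6670 m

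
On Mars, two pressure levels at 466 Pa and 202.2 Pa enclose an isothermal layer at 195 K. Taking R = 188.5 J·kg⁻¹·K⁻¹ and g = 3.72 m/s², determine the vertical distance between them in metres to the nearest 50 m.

Δz ≈ 8250 m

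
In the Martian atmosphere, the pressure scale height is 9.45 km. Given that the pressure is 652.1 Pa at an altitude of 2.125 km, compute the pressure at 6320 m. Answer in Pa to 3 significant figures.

P ≈ 418 Pa

Between two levels, P₂ = P₁ exp(−Δz/H) with Δz = z₂ − z₁.
Δz = 6320.0 − 2125.0 = 4195.0 m; Δz/H = 4195.0/9450.0 = 0.44392.
P₂ = 652.1 × exp(−0.44392) = 652.1 × 0.64152 = 418.34 Pa.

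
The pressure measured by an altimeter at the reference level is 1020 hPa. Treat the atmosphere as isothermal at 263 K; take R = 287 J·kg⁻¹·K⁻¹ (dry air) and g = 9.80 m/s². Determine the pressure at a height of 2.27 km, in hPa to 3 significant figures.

P ≈ 760 hPa

Scale height: H = RT/g = 287 × 263 / 9.80 = 7702.1 m.
Barometric formula: P = P₀ exp(−z/H).
z/H = 2270.0/7702.1 = 0.29472; exp(−0.29472) = 0.74474.
P = 1020 × 0.74474 = 759.63 hPa.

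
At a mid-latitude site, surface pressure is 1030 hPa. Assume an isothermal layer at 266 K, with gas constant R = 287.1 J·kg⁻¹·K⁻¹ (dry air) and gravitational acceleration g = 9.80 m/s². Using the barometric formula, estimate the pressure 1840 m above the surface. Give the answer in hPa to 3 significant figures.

P ≈ 813 hPa

Scale height: H = RT/g = 287.1 × 266 / 9.80 = 7792.7 m.
Barometric formula: P = P₀ exp(−z/H).
z/H = 1840.0/7792.7 = 0.23612; exp(−0.23612) = 0.78969.
P = 1030 × 0.78969 = 813.38 hPa.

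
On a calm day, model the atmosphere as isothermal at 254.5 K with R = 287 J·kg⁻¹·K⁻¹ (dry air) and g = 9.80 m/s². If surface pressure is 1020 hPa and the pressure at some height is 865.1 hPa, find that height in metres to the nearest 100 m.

z ≈ 1200 m

Scale height: H = RT/g = 287 × 254.5 / 9.80 = 7453.2 m.
Invert the barometric formula: z = H ln(P₀/P).
P₀/P = 1020/865.1 = 1.1791; ln(1.1791) = 0.16475.
z = 7453.2 × 0.16475 = 1227.9 m.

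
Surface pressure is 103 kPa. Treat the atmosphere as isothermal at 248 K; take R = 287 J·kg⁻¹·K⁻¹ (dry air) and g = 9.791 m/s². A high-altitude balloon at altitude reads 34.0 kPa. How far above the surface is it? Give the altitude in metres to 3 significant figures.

z ≈ 8060 m

Scale height: H = RT/g = 287 × 248 / 9.791 = 7269.5 m.
Invert the barometric formula: z = H ln(P₀/P).
P₀/P = 103/34.0 = 3.0294; ln(3.0294) = 1.1084.
z = 7269.5 × 1.1084 = 8057.5 m.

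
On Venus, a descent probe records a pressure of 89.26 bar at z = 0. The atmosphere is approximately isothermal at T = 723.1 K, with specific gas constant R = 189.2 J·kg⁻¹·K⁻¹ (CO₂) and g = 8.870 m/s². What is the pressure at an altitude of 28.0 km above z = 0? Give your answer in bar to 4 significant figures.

Scale height: H = RT/g = 189.2 × 723.1 / 8.870 = 15424 m.
Barometric formula: P = P₀ exp(−z/H).
z/H = 28000/15424 = 1.8154; exp(−1.8154) = 0.16277.
P = 89.26 × 0.16277 = 14.529 bar.

P ≈ 14.53 bar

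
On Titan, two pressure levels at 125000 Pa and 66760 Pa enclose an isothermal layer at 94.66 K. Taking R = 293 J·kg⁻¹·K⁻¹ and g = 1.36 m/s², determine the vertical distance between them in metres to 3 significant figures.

Δz ≈ 12800 m

Hypsometric equation: Δz = (R T̄/g) ln(P₁/P₂).
R T̄/g = 293 × 94.66 / 1.36 = 20394 m.
ln(125000/66760) = ln(1.8724) = 0.62722.
Δz = 20394 × 0.62722 = 12792 m.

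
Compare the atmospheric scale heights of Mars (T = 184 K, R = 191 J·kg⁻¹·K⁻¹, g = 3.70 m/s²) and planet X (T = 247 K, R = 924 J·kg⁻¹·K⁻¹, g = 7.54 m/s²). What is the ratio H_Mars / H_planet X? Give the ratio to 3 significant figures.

H = RT/g for each body.
H_Mars = 191 × 184 / 3.70 = 9498.4 m.
H_planet X = 924 × 247 / 7.54 = 30269 m.
H_Mars/H_planet X = 9498.4/30269 = 0.31380.

H_Mars/H_planet X ≈ 0.314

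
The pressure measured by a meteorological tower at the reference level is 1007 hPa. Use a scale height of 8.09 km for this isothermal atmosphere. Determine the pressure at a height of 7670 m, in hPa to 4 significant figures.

P ≈ 390.2 hPa

Barometric formula: P = P₀ exp(−z/H).
z/H = 7670.0/8090.0 = 0.94808; exp(−0.94808) = 0.38748.
P = 1007 × 0.38748 = 390.19 hPa.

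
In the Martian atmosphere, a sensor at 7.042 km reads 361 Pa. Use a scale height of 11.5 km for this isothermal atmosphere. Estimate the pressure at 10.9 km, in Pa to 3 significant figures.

P ≈ 258 Pa

Between two levels, P₂ = P₁ exp(−Δz/H) with Δz = z₂ − z₁.
Δz = 10900 − 7042.0 = 3858.0 m; Δz/H = 3858.0/11500 = 0.33548.
P₂ = 361 × exp(−0.33548) = 361 × 0.71499 = 258.11 Pa.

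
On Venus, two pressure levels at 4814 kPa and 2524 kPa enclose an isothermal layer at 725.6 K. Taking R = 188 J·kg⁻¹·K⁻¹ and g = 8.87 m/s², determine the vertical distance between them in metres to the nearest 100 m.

Δz ≈ 9900 m

Hypsometric equation: Δz = (R T̄/g) ln(P₁/P₂).
R T̄/g = 188 × 725.6 / 8.87 = 15379 m.
ln(4814/2524) = ln(1.9073) = 0.64569.
Δz = 15379 × 0.64569 = 9930.1 m.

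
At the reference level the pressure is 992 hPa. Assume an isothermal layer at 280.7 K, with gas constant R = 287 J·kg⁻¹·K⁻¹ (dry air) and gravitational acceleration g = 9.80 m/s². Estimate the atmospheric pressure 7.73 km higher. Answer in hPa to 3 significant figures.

P ≈ 387 hPa

Scale height: H = RT/g = 287 × 280.7 / 9.80 = 8220.5 m.
Barometric formula: P = P₀ exp(−z/H).
z/H = 7730.0/8220.5 = 0.94033; exp(−0.94033) = 0.39050.
P = 992 × 0.39050 = 387.38 hPa.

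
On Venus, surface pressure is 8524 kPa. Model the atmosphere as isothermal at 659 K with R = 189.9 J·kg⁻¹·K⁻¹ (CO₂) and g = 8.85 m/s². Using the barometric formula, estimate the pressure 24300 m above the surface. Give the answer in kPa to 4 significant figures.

Scale height: H = RT/g = 189.9 × 659 / 8.85 = 14141 m.
Barometric formula: P = P₀ exp(−z/H).
z/H = 24300/14141 = 1.7184; exp(−1.7184) = 0.17935.
P = 8524 × 0.17935 = 1528.8 kPa.

P ≈ 1529 kPa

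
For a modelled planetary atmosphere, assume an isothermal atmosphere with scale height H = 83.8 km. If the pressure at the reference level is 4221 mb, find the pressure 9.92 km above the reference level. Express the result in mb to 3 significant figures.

P ≈ 3750 mb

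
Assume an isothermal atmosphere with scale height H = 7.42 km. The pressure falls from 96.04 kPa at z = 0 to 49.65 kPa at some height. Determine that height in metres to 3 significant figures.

z ≈ 4900 m

Invert the barometric formula: z = H ln(P₀/P).
P₀/P = 96.04/49.65 = 1.9343; ln(1.9343) = 0.65975.
z = 7420.0 × 0.65975 = 4895.3 m.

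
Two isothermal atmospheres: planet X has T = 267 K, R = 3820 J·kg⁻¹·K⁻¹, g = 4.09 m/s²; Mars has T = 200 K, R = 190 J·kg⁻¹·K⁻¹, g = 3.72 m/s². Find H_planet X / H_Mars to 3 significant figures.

H = RT/g for each body.
H_planet X = 3820 × 267 / 4.09 = 249370 m.
H_Mars = 190 × 200 / 3.72 = 10215 m.
H_planet X/H_Mars = 249370/10215 = 24.412.

H_planet X/H_Mars ≈ 24.4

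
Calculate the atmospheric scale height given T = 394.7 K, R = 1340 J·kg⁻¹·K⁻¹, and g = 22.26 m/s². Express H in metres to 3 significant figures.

The scale height of an isothermal atmosphere is H = RT/g.
H = 1340 × 394.7 / 22.26 = 528900/22.26 = 23760 m.

H ≈ 23800 m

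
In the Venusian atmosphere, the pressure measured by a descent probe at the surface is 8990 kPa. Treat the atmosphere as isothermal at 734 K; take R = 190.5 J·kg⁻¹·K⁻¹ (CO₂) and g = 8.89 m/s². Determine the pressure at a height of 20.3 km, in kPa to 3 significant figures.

Scale height: H = RT/g = 190.5 × 734 / 8.89 = 15729 m.
Barometric formula: P = P₀ exp(−z/H).
z/H = 20300/15729 = 1.2906; exp(−1.2906) = 0.27511.
P = 8990 × 0.27511 = 2473.2 kPa.

P ≈ 2470 kPa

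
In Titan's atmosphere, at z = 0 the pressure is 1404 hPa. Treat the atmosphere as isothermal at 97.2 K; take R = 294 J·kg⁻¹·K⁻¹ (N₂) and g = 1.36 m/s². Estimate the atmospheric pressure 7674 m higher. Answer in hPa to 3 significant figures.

P ≈ 974 hPa

Scale height: H = RT/g = 294 × 97.2 / 1.36 = 21012 m.
Barometric formula: P = P₀ exp(−z/H).
z/H = 7674.0/21012 = 0.36522; exp(−0.36522) = 0.69404.
P = 1404 × 0.69404 = 974.43 hPa.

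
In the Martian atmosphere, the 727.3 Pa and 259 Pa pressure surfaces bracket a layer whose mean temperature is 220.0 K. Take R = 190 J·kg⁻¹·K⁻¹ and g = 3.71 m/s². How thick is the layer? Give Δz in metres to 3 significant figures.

Δz ≈ 11600 m

Hypsometric equation: Δz = (R T̄/g) ln(P₁/P₂).
R T̄/g = 190 × 220.0 / 3.71 = 11267 m.
ln(727.3/259) = ln(2.8081) = 1.0325.
Δz = 11267 × 1.0325 = 11633 m.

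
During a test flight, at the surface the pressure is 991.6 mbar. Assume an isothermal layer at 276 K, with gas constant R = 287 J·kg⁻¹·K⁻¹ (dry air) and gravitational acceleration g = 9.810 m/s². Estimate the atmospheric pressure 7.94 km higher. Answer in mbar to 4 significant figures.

P ≈ 370.9 mbar

Scale height: H = RT/g = 287 × 276 / 9.810 = 8074.6 m.
Barometric formula: P = P₀ exp(−z/H).
z/H = 7940.0/8074.6 = 0.98333; exp(−0.98333) = 0.37406.
P = 991.6 × 0.37406 = 370.92 mbar.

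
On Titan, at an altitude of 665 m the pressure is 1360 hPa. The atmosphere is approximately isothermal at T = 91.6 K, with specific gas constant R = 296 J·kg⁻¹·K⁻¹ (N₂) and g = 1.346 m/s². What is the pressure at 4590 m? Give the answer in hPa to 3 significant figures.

Scale height: H = RT/g = 296 × 91.6 / 1.346 = 20144 m.
Between two levels, P₂ = P₁ exp(−Δz/H) with Δz = z₂ − z₁.
Δz = 4590.0 − 665.00 = 3925.0 m; Δz/H = 3925.0/20144 = 0.19485.
P₂ = 1360 × exp(−0.19485) = 1360 × 0.82296 = 1119.2 hPa.

P ≈ 1120 hPa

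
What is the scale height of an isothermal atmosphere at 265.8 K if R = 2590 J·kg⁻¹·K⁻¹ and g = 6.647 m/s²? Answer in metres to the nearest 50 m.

The scale height of an isothermal atmosphere is H = RT/g.
H = 2590 × 265.8 / 6.647 = 688420/6.647 = 103570 m.

H ≈ 103550 m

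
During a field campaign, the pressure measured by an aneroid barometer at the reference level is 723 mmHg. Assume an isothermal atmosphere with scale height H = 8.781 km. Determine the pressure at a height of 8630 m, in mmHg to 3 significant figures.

P ≈ 271 mmHg

Barometric formula: P = P₀ exp(−z/H).
z/H = 8630.0/8781.0 = 0.98280; exp(−0.98280) = 0.37426.
P = 723 × 0.37426 = 270.59 mmHg.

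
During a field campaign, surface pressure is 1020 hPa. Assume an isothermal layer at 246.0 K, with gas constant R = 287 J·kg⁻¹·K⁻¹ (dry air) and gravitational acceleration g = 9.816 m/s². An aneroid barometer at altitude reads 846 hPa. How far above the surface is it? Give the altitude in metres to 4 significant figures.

z ≈ 1345 m

Scale height: H = RT/g = 287 × 246.0 / 9.816 = 7192.5 m.
Invert the barometric formula: z = H ln(P₀/P).
P₀/P = 1020/846 = 1.2057; ln(1.2057) = 0.18706.
z = 7192.5 × 0.18706 = 1345.4 m.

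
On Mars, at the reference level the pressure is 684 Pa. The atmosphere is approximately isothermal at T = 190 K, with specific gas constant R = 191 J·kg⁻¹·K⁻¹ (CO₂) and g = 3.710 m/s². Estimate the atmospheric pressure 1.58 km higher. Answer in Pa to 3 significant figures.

P ≈ 582 Pa

Scale height: H = RT/g = 191 × 190 / 3.710 = 9781.7 m.
Barometric formula: P = P₀ exp(−z/H).
z/H = 1580.0/9781.7 = 0.16153; exp(−0.16153) = 0.85084.
P = 684 × 0.85084 = 581.97 Pa.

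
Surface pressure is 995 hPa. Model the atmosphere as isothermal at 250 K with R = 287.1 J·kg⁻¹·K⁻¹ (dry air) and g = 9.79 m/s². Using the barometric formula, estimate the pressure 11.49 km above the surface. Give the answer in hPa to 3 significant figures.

Scale height: H = RT/g = 287.1 × 250 / 9.79 = 7331.5 m.
Barometric formula: P = P₀ exp(−z/H).
z/H = 11490/7331.5 = 1.5672; exp(−1.5672) = 0.20863.
P = 995 × 0.20863 = 207.59 hPa.

P ≈ 208 hPa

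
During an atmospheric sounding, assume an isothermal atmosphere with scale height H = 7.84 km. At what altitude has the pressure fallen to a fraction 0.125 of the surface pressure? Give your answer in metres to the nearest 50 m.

Set P/P₀ = exp(−z/H) = 0.125, so z = −H ln(0.125).
−ln(0.125) = 2.0794; z = 7840.0 × 2.0794 = 16302 m.

z ≈ 16300 m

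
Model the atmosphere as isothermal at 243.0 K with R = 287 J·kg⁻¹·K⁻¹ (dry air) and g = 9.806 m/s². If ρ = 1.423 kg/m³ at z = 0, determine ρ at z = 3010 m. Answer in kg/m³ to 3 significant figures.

ρ ≈ 0.932 kg/m³

Scale height: H = RT/g = 287 × 243.0 / 9.806 = 7112.1 m.
In an isothermal atmosphere, density decays like pressure: ρ = ρ₀ exp(−z/H).
z/H = 3010.0/7112.1 = 0.42322; exp(−0.42322) = 0.65493.
ρ = 1.423 × 0.65493 = 0.93197 kg/m³.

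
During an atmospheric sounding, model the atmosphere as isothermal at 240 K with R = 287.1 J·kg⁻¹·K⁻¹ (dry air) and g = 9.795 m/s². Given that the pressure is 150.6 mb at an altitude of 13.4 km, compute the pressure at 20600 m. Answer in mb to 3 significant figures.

P ≈ 54.1 mb

Scale height: H = RT/g = 287.1 × 240 / 9.795 = 7034.6 m.
Between two levels, P₂ = P₁ exp(−Δz/H) with Δz = z₂ − z₁.
Δz = 20600 − 13400 = 7200.0 m; Δz/H = 7200.0/7034.6 = 1.0235.
P₂ = 150.6 × exp(−1.0235) = 150.6 × 0.35934 = 54.117 mb.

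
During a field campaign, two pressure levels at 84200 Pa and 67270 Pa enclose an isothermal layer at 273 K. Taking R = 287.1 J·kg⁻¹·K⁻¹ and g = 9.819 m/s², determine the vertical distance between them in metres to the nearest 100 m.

Hypsometric equation: Δz = (R T̄/g) ln(P₁/P₂).
R T̄/g = 287.1 × 273 / 9.819 = 7982.3 m.
ln(84200/67270) = ln(1.2517) = 0.22450.
Δz = 7982.3 × 0.22450 = 1792.0 m.

Δz ≈ 1800 m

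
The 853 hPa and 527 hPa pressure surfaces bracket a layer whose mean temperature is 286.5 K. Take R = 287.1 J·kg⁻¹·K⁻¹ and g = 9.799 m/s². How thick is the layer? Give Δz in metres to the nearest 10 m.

Hypsometric equation: Δz = (R T̄/g) ln(P₁/P₂).
R T̄/g = 287.1 × 286.5 / 9.799 = 8394.1 m.
ln(853/527) = ln(1.6186) = 0.48156.
Δz = 8394.1 × 0.48156 = 4042.3 m.

Δz ≈ 4040 m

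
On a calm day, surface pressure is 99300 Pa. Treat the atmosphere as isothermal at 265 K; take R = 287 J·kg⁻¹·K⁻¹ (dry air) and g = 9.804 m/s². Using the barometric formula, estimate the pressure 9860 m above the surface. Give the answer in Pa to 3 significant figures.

P ≈ 27900 Pa

Scale height: H = RT/g = 287 × 265 / 9.804 = 7757.5 m.
Barometric formula: P = P₀ exp(−z/H).
z/H = 9860.0/7757.5 = 1.2710; exp(−1.2710) = 0.28055.
P = 99300 × 0.28055 = 27859 Pa.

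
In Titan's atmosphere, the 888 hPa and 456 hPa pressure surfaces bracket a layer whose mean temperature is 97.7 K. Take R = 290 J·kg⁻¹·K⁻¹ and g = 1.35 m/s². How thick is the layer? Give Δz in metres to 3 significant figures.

Δz ≈ 14000 m

Hypsometric equation: Δz = (R T̄/g) ln(P₁/P₂).
R T̄/g = 290 × 97.7 / 1.35 = 20987 m.
ln(888/456) = ln(1.9474) = 0.66650.
Δz = 20987 × 0.66650 = 13988 m.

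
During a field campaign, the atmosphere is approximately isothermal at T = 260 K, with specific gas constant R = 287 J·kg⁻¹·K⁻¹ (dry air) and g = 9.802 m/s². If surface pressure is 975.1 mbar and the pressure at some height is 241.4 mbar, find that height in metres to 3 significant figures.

Scale height: H = RT/g = 287 × 260 / 9.802 = 7612.7 m.
Invert the barometric formula: z = H ln(P₀/P).
P₀/P = 975.1/241.4 = 4.0394; ln(4.0394) = 1.3961.
z = 7612.7 × 1.3961 = 10628 m.

z ≈ 10600 m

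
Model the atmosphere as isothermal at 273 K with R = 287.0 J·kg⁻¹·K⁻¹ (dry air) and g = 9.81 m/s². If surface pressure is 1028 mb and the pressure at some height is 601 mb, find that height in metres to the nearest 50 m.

Scale height: H = RT/g = 287.0 × 273 / 9.81 = 7986.9 m.
Invert the barometric formula: z = H ln(P₀/P).
P₀/P = 1028/601 = 1.7105; ln(1.7105) = 0.53679.
z = 7986.9 × 0.53679 = 4287.3 m.

z ≈ 4300 m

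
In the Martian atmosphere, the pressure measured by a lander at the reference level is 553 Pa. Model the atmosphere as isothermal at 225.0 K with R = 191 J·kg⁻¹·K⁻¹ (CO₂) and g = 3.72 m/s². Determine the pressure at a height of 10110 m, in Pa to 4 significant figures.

P ≈ 230.5 Pa

Scale height: H = RT/g = 191 × 225.0 / 3.72 = 11552 m.
Barometric formula: P = P₀ exp(−z/H).
z/H = 10110/11552 = 0.87517; exp(−0.87517) = 0.41679.
P = 553 × 0.41679 = 230.48 Pa.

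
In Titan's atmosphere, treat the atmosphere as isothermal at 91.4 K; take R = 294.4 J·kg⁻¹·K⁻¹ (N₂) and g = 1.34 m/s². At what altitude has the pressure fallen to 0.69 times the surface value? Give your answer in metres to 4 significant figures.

Scale height: H = RT/g = 294.4 × 91.4 / 1.34 = 20081 m.
Set P/P₀ = exp(−z/H) = 0.69, so z = −H ln(0.69).
−ln(0.69) = 0.37106; z = 20081 × 0.37106 = 7451.3 m.

z ≈ 7451 m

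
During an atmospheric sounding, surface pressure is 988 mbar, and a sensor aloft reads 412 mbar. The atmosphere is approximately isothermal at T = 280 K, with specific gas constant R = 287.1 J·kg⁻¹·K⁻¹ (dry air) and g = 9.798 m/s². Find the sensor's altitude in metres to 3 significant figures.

Scale height: H = RT/g = 287.1 × 280 / 9.798 = 8204.5 m.
Invert the barometric formula: z = H ln(P₀/P).
P₀/P = 988/412 = 2.3981; ln(2.3981) = 0.87468.
z = 8204.5 × 0.87468 = 7176.3 m.

z ≈ 7180 m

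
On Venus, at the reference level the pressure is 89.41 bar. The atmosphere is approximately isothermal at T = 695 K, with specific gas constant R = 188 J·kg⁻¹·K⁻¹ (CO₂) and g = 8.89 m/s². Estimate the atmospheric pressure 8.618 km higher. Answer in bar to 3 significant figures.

Scale height: H = RT/g = 188 × 695 / 8.89 = 14697 m.
Barometric formula: P = P₀ exp(−z/H).
z/H = 8618.0/14697 = 0.58638; exp(−0.58638) = 0.55634.
P = 89.41 × 0.55634 = 49.742 bar.

P ≈ 49.7 bar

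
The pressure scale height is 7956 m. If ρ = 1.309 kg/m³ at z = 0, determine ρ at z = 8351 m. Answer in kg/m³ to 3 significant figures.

In an isothermal atmosphere, density decays like pressure: ρ = ρ₀ exp(−z/H).
z/H = 8351.0/7956.0 = 1.0496; exp(−1.0496) = 0.35008.
ρ = 1.309 × 0.35008 = 0.45825 kg/m³.

ρ ≈ 0.458 kg/m³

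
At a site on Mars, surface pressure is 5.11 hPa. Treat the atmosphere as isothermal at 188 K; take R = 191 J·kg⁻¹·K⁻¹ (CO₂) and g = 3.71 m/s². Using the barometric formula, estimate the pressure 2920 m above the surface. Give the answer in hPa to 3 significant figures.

P ≈ 3.78 hPa

Scale height: H = RT/g = 191 × 188 / 3.71 = 9678.7 m.
Barometric formula: P = P₀ exp(−z/H).
z/H = 2920.0/9678.7 = 0.30169; exp(−0.30169) = 0.73957.
P = 5.11 × 0.73957 = 3.7792 hPa.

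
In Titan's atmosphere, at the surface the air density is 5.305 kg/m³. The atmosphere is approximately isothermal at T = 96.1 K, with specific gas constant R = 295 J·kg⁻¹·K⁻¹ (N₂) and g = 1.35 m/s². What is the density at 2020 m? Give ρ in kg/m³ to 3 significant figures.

Scale height: H = RT/g = 295 × 96.1 / 1.35 = 21000 m.
In an isothermal atmosphere, density decays like pressure: ρ = ρ₀ exp(−z/H).
z/H = 2020.0/21000 = 0.096190; exp(−0.096190) = 0.90829.
ρ = 5.305 × 0.90829 = 4.8185 kg/m³.

ρ ≈ 4.82 kg/m³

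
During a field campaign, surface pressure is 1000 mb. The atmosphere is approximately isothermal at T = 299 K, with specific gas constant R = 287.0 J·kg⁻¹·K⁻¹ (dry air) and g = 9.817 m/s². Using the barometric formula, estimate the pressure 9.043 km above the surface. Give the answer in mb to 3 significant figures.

P ≈ 355 mb

Scale height: H = RT/g = 287.0 × 299 / 9.817 = 8741.3 m.
Barometric formula: P = P₀ exp(−z/H).
z/H = 9043.0/8741.3 = 1.0345; exp(−1.0345) = 0.35540.
P = 1000 × 0.35540 = 355.40 mb.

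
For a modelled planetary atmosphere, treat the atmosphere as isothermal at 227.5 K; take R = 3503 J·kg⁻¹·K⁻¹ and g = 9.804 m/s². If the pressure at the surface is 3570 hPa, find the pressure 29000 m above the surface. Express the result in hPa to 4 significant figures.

P ≈ 2499 hPa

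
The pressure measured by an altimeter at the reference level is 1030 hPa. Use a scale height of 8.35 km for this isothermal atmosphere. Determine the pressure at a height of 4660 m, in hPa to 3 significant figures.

P ≈ 589 hPa

Barometric formula: P = P₀ exp(−z/H).
z/H = 4660.0/8350.0 = 0.55808; exp(−0.55808) = 0.57231.
P = 1030 × 0.57231 = 589.48 hPa.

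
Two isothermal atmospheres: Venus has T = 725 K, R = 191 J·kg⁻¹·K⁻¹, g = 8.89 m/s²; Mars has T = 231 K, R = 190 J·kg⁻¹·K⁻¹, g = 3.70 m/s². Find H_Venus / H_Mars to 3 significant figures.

H_Venus/H_Mars ≈ 1.31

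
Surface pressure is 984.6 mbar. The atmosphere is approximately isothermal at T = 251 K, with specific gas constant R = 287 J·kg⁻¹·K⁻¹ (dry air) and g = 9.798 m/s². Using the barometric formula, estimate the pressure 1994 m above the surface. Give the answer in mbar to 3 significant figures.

Scale height: H = RT/g = 287 × 251 / 9.798 = 7352.2 m.
Barometric formula: P = P₀ exp(−z/H).
z/H = 1994.0/7352.2 = 0.27121; exp(−0.27121) = 0.76246.
P = 984.6 × 0.76246 = 750.72 mbar.

P ≈ 751 mbar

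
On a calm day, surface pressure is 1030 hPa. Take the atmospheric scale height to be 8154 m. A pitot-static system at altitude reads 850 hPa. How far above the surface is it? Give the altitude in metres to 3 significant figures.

Invert the barometric formula: z = H ln(P₀/P).
P₀/P = 1030/850 = 1.2118; ln(1.2118) = 0.19211.
z = 8154.0 × 0.19211 = 1566.5 m.

z ≈ 1570 m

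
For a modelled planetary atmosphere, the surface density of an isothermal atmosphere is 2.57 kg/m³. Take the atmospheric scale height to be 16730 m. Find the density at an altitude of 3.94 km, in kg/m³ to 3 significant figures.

In an isothermal atmosphere, density decays like pressure: ρ = ρ₀ exp(−z/H).
z/H = 3940.0/16730 = 0.23551; exp(−0.23551) = 0.79017.
ρ = 2.57 × 0.79017 = 2.0307 kg/m³.

ρ ≈ 2.03 kg/m³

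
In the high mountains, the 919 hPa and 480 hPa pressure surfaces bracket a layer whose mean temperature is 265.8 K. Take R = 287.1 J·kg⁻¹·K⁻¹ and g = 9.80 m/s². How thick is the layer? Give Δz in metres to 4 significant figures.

Hypsometric equation: Δz = (R T̄/g) ln(P₁/P₂).
R T̄/g = 287.1 × 265.8 / 9.80 = 7786.9 m.
ln(919/480) = ln(1.9146) = 0.64951.
Δz = 7786.9 × 0.64951 = 5057.7 m.

Δz ≈ 5058 m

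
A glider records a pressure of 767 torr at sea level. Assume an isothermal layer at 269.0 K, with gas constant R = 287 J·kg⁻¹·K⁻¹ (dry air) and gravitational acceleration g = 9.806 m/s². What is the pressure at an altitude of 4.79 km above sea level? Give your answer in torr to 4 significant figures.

Scale height: H = RT/g = 287 × 269.0 / 9.806 = 7873.0 m.
Barometric formula: P = P₀ exp(−z/H).
z/H = 4790.0/7873.0 = 0.60841; exp(−0.60841) = 0.54422.
P = 767 × 0.54422 = 417.42 torr.

P ≈ 417.4 torr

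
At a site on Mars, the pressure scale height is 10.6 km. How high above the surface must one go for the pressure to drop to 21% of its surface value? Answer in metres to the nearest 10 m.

z ≈ 16540 m

Set P/P₀ = exp(−z/H) = 0.21, so z = −H ln(0.21).
−ln(0.21) = 1.5606; z = 10600 × 1.5606 = 16542 m.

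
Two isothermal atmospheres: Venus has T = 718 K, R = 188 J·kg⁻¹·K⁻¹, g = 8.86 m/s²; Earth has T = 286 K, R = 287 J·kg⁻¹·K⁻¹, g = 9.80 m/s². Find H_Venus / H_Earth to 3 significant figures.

H = RT/g for each body.
H_Venus = 188 × 718 / 8.86 = 15235 m.
H_Earth = 287 × 286 / 9.80 = 8375.7 m.
H_Venus/H_Earth = 15235/8375.7 = 1.8190.

H_Venus/H_Earth ≈ 1.82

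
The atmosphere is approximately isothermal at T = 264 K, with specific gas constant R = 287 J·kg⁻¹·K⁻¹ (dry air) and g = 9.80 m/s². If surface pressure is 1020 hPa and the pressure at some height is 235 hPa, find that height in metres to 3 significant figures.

z ≈ 11300 m

Scale height: H = RT/g = 287 × 264 / 9.80 = 7731.4 m.
Invert the barometric formula: z = H ln(P₀/P).
P₀/P = 1020/235 = 4.3404; ln(4.3404) = 1.4680.
z = 7731.4 × 1.4680 = 11350 m.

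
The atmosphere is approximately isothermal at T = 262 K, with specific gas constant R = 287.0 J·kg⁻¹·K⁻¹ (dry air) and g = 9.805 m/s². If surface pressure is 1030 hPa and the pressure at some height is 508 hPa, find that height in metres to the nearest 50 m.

z ≈ 5400 m

Scale height: H = RT/g = 287.0 × 262 / 9.805 = 7668.9 m.
Invert the barometric formula: z = H ln(P₀/P).
P₀/P = 1030/508 = 2.0276; ln(2.0276) = 0.70685.
z = 7668.9 × 0.70685 = 5420.8 m.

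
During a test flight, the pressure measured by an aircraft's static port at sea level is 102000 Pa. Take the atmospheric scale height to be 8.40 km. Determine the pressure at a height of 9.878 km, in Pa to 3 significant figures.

P ≈ 31500 Pa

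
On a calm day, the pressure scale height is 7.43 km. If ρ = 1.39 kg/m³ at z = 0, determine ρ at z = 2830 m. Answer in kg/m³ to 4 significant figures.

In an isothermal atmosphere, density decays like pressure: ρ = ρ₀ exp(−z/H).
z/H = 2830.0/7430.0 = 0.38089; exp(−0.38089) = 0.68325.
ρ = 1.39 × 0.68325 = 0.94972 kg/m³.

ρ ≈ 0.9497 kg/m³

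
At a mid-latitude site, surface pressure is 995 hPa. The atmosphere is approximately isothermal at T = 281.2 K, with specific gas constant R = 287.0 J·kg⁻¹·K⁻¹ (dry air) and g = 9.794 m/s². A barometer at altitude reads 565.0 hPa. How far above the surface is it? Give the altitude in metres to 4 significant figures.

Scale height: H = RT/g = 287.0 × 281.2 / 9.794 = 8240.2 m.
Invert the barometric formula: z = H ln(P₀/P).
P₀/P = 995/565.0 = 1.7611; ln(1.7611) = 0.56594.
z = 8240.2 × 0.56594 = 4663.5 m.

z ≈ 4663 m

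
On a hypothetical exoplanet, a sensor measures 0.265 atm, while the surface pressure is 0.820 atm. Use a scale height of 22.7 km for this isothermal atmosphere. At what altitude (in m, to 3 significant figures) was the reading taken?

z ≈ 25600 m

Invert the barometric formula: z = H ln(P₀/P).
P₀/P = 0.820/0.265 = 3.0943; ln(3.0943) = 1.1296.
z = 22700 × 1.1296 = 25642 m.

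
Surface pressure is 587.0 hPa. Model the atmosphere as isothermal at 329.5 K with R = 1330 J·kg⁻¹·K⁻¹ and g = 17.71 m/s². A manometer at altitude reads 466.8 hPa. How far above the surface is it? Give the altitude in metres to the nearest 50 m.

z ≈ 5650 m

Scale height: H = RT/g = 1330 × 329.5 / 17.71 = 24745 m.
Invert the barometric formula: z = H ln(P₀/P).
P₀/P = 587.0/466.8 = 1.2575; ln(1.2575) = 0.22913.
z = 24745 × 0.22913 = 5669.8 m.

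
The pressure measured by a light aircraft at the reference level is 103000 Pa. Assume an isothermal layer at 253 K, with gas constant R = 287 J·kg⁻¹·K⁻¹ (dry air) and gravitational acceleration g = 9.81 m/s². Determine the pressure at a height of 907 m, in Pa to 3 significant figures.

Scale height: H = RT/g = 287 × 253 / 9.81 = 7401.7 m.
Barometric formula: P = P₀ exp(−z/H).
z/H = 907.00/7401.7 = 0.12254; exp(−0.12254) = 0.88467.
P = 103000 × 0.88467 = 91121 Pa.

P ≈ 91100 Pa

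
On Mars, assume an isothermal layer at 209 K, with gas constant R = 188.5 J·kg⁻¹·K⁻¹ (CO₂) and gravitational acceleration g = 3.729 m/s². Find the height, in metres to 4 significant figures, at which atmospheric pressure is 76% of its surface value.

Scale height: H = RT/g = 188.5 × 209 / 3.729 = 10565 m.
Set P/P₀ = exp(−z/H) = 0.76, so z = −H ln(0.76).
−ln(0.76) = 0.27444; z = 10565 × 0.27444 = 2899.5 m.

z ≈ 2899 m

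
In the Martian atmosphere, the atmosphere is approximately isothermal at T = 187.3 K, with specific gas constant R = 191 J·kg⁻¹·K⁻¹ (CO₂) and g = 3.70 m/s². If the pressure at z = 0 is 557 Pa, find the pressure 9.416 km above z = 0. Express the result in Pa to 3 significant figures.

P ≈ 210 Pa

Scale height: H = RT/g = 191 × 187.3 / 3.70 = 9668.7 m.
Barometric formula: P = P₀ exp(−z/H).
z/H = 9416.0/9668.7 = 0.97386; exp(−0.97386) = 0.37762.
P = 557 × 0.37762 = 210.33 Pa.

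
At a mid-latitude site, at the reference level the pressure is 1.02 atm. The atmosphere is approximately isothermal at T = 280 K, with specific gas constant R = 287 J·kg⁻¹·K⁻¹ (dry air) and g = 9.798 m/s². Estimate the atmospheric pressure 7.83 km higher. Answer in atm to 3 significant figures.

P ≈ 0.393 atm

Scale height: H = RT/g = 287 × 280 / 9.798 = 8201.7 m.
Barometric formula: P = P₀ exp(−z/H).
z/H = 7830.0/8201.7 = 0.95468; exp(−0.95468) = 0.38494.
P = 1.02 × 0.38494 = 0.39264 atm.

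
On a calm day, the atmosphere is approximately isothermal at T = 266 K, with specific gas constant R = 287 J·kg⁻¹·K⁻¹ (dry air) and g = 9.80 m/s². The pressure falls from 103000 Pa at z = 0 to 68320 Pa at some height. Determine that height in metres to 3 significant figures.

Scale height: H = RT/g = 287 × 266 / 9.80 = 7790.0 m.
Invert the barometric formula: z = H ln(P₀/P).
P₀/P = 103000/68320 = 1.5076; ln(1.5076) = 0.41052.
z = 7790.0 × 0.41052 = 3198.0 m.

z ≈ 3200 m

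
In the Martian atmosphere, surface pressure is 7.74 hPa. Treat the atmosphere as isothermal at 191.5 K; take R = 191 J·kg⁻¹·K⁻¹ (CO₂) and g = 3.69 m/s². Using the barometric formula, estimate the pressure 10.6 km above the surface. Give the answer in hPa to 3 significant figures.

Scale height: H = RT/g = 191 × 191.5 / 3.69 = 9912.3 m.
Barometric formula: P = P₀ exp(−z/H).
z/H = 10600/9912.3 = 1.0694; exp(−1.0694) = 0.34321.
P = 7.74 × 0.34321 = 2.6564 hPa.

P ≈ 2.66 hPa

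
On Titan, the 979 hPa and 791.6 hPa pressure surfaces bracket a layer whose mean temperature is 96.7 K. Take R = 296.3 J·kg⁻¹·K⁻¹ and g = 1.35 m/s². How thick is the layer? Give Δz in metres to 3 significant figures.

Δz ≈ 4510 m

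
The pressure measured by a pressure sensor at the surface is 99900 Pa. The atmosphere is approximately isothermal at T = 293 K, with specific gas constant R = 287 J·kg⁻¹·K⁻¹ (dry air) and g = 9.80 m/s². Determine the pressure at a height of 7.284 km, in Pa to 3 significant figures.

P ≈ 42700 Pa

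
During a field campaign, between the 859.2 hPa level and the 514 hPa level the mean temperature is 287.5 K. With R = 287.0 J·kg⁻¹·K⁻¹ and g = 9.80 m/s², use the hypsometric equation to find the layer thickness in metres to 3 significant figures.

Δz ≈ 4330 m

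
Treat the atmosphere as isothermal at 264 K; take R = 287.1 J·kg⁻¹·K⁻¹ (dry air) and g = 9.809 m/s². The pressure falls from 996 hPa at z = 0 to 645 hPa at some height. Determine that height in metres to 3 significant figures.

Scale height: H = RT/g = 287.1 × 264 / 9.809 = 7727.0 m.
Invert the barometric formula: z = H ln(P₀/P).
P₀/P = 996/645 = 1.5442; ln(1.5442) = 0.43451.
z = 7727.0 × 0.43451 = 3357.5 m.

z ≈ 3360 m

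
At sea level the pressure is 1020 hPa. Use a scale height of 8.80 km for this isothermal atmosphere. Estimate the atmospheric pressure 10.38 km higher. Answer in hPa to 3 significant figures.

P ≈ 314 hPa

Barometric formula: P = P₀ exp(−z/H).
z/H = 10380/8800.0 = 1.1795; exp(−1.1795) = 0.30743.
P = 1020 × 0.30743 = 313.58 hPa.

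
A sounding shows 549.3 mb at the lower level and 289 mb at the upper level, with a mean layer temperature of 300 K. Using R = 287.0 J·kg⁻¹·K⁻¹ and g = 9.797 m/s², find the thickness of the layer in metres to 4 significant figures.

Hypsometric equation: Δz = (R T̄/g) ln(P₁/P₂).
R T̄/g = 287.0 × 300 / 9.797 = 8788.4 m.
ln(549.3/289) = ln(1.9007) = 0.64222.
Δz = 8788.4 × 0.64222 = 5644.1 m.

Δz ≈ 5644 m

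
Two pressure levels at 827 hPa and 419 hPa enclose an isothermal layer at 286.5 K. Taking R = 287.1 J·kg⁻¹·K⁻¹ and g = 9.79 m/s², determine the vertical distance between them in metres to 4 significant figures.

Δz ≈ 5713 m

Hypsometric equation: Δz = (R T̄/g) ln(P₁/P₂).
R T̄/g = 287.1 × 286.5 / 9.79 = 8401.9 m.
ln(827/419) = ln(1.9737) = 0.67991.
Δz = 8401.9 × 0.67991 = 5712.5 m.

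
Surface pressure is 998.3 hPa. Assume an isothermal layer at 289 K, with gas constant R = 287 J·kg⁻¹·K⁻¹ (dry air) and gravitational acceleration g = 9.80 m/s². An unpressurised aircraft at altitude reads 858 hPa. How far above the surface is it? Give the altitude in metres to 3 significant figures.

Scale height: H = RT/g = 287 × 289 / 9.80 = 8463.6 m.
Invert the barometric formula: z = H ln(P₀/P).
P₀/P = 998.3/858 = 1.1635; ln(1.1635) = 0.15143.
z = 8463.6 × 0.15143 = 1281.6 m.

z ≈ 1280 m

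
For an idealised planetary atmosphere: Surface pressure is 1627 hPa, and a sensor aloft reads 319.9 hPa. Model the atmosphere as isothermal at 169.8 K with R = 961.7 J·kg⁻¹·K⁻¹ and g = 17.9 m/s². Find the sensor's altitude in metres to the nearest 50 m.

Scale height: H = RT/g = 961.7 × 169.8 / 17.9 = 9122.7 m.
Invert the barometric formula: z = H ln(P₀/P).
P₀/P = 1627/319.9 = 5.0860; ln(5.0860) = 1.6265.
z = 9122.7 × 1.6265 = 14838 m.

z ≈ 14850 m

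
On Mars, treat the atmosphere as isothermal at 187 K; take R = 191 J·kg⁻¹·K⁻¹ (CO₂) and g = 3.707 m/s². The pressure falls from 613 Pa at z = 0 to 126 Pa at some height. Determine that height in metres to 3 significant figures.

z ≈ 15200 m

Scale height: H = RT/g = 191 × 187 / 3.707 = 9635.0 m.
Invert the barometric formula: z = H ln(P₀/P).
P₀/P = 613/126 = 4.8651; ln(4.8651) = 1.5821.
z = 9635.0 × 1.5821 = 15244 m.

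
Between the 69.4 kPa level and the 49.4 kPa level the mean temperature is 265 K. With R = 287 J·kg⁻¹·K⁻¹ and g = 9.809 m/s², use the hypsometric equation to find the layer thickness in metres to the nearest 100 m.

Δz ≈ 2600 m

Hypsometric equation: Δz = (R T̄/g) ln(P₁/P₂).
R T̄/g = 287 × 265 / 9.809 = 7753.6 m.
ln(69.4/49.4) = ln(1.4049) = 0.33997.
Δz = 7753.6 × 0.33997 = 2636.0 m.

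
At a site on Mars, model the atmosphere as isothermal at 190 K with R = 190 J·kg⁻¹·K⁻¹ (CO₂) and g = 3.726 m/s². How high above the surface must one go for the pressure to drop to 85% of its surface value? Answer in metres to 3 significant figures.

z ≈ 1570 m

Scale height: H = RT/g = 190 × 190 / 3.726 = 9688.7 m.
Set P/P₀ = exp(−z/H) = 0.85, so z = −H ln(0.85).
−ln(0.85) = 0.16252; z = 9688.7 × 0.16252 = 1574.6 m.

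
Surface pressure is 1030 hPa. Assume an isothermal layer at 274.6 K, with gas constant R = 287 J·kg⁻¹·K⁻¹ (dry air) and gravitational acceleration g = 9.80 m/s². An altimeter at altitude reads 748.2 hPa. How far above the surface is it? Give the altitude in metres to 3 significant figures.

Scale height: H = RT/g = 287 × 274.6 / 9.80 = 8041.9 m.
Invert the barometric formula: z = H ln(P₀/P).
P₀/P = 1030/748.2 = 1.3766; ln(1.3766) = 0.31962.
z = 8041.9 × 0.31962 = 2570.4 m.

z ≈ 2570 m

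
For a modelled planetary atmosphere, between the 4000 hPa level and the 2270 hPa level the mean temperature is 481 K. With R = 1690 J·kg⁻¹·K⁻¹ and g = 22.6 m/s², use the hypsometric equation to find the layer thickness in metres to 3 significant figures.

Δz ≈ 20400 m

Hypsometric equation: Δz = (R T̄/g) ln(P₁/P₂).
R T̄/g = 1690 × 481 / 22.6 = 35969 m.
ln(4000/2270) = ln(1.7621) = 0.56651.
Δz = 35969 × 0.56651 = 20377 m.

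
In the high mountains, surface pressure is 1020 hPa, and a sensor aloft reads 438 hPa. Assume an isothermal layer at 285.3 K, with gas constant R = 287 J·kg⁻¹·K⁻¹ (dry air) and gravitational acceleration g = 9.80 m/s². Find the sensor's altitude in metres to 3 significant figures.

z ≈ 7060 m

Scale height: H = RT/g = 287 × 285.3 / 9.80 = 8355.2 m.
Invert the barometric formula: z = H ln(P₀/P).
P₀/P = 1020/438 = 2.3288; ln(2.3288) = 0.84535.
z = 8355.2 × 0.84535 = 7063.1 m.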